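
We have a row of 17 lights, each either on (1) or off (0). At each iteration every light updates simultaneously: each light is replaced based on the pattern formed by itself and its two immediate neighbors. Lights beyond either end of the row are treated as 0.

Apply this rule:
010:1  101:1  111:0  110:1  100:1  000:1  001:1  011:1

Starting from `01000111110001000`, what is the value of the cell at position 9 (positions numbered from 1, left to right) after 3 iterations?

0

iteration 1: 11111100011111111
iteration 2: 10000111110000001
iteration 3: 11111100011111111
position 9 holds 0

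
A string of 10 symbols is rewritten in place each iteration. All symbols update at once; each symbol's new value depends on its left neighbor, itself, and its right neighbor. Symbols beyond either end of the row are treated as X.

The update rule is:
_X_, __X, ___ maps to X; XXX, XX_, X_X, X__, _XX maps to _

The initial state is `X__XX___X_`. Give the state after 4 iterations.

iteration 1: __X___XXX_
iteration 2: _XX_XX____
iteration 3: _______XXX
iteration 4: _XXXXXX___

_XXXXXX___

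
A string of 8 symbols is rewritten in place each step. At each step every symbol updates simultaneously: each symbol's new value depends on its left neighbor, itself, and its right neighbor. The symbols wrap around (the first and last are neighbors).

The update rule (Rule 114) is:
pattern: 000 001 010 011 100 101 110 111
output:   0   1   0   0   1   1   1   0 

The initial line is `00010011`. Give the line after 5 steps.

10101101
11010110
01101011
10110101
11011010

11011010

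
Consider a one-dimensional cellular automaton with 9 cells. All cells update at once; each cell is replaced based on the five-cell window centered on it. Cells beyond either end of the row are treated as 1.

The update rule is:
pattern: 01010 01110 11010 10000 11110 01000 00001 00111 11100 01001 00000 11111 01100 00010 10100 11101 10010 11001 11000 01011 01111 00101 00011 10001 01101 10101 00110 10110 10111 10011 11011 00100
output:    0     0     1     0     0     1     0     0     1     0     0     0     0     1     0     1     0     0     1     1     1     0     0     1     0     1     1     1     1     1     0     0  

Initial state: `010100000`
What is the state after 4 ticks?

tick 1: 110010000
tick 2: 010001000
tick 3: 101110110
tick 4: 101010100

101010100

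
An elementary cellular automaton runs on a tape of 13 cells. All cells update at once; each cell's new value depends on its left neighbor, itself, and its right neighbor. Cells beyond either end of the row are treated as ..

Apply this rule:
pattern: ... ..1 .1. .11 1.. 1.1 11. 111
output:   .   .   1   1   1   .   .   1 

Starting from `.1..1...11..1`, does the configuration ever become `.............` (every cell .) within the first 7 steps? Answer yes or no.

.11.11..1.1.1
.1..1.1.1.1.1
.11.1.1.1.1.1
.1..1.1.1.1.1  (repeats step 2; period 2)
step 7: .11.1.1.1.1.1
step 7 is .11.1.1.1.1.1, still not uniform .

no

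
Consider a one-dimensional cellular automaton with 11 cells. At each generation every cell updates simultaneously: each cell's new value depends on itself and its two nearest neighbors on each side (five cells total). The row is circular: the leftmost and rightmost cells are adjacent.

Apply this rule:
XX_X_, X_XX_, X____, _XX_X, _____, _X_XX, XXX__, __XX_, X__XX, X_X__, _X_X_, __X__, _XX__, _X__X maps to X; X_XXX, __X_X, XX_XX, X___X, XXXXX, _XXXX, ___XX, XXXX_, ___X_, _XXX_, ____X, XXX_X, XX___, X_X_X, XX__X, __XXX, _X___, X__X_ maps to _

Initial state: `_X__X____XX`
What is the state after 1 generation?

XXX_X_X__XX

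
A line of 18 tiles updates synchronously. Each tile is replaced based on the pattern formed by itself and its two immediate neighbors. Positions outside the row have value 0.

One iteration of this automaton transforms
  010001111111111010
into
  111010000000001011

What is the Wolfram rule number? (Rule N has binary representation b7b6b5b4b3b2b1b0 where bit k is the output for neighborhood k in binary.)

86

position 6: 111 → 0  (bit 7 = 0)
position 14: 110 → 1  (bit 6 = 1)
position 15: 101 → 0  (bit 5 = 0)
position 2: 100 → 1  (bit 4 = 1)
position 5: 011 → 0  (bit 3 = 0)
position 1: 010 → 1  (bit 2 = 1)
position 0: 001 → 1  (bit 1 = 1)
position 3: 000 → 0  (bit 0 = 0)
bits b7..b0 = 01010110 = 86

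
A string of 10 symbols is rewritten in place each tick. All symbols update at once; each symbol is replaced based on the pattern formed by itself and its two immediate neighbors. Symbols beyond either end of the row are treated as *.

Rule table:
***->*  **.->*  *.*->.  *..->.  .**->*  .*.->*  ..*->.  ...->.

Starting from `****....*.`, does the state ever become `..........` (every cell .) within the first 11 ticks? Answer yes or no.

****....*.  (fixed point — unchanged through tick 11)
tick 11 is ****....*., still not uniform .

no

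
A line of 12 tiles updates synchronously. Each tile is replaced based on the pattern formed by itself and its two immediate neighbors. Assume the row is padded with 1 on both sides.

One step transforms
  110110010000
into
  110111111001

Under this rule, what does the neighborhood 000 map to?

At position 9 the neighborhood is 000; the next row has 0 there.

0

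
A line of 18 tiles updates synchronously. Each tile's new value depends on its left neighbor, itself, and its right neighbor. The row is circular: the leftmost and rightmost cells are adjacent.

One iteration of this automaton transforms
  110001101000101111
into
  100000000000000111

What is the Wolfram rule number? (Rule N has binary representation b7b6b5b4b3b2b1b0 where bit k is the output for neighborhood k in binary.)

128

position 0: 111 → 1  (bit 7 = 1)
position 1: 110 → 0  (bit 6 = 0)
position 7: 101 → 0  (bit 5 = 0)
position 2: 100 → 0  (bit 4 = 0)
position 5: 011 → 0  (bit 3 = 0)
position 8: 010 → 0  (bit 2 = 0)
position 4: 001 → 0  (bit 1 = 0)
position 3: 000 → 0  (bit 0 = 0)
bits b7..b0 = 10000000 = 128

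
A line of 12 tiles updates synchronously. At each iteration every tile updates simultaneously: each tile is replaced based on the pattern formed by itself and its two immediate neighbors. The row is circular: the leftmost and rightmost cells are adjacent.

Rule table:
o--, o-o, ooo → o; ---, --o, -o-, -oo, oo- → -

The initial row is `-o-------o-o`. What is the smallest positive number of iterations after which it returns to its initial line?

12

iteration 1: o-o-------o-
iteration 2: -o-o-------o
iteration 3: o-o-o-------
iteration 4: -o-o-o------
iteration 5: --o-o-o-----
iteration 6: ---o-o-o----
iteration 7: ----o-o-o---
iteration 8: -----o-o-o--
iteration 9: ------o-o-o-
iteration 10: -------o-o-o
iteration 11: o-------o-o-
iteration 12: -o-------o-o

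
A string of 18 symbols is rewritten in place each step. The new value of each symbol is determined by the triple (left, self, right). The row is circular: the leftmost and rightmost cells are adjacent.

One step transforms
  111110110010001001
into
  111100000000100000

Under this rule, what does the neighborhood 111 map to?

At position 0 the neighborhood is 111; the next row has 1 there.

1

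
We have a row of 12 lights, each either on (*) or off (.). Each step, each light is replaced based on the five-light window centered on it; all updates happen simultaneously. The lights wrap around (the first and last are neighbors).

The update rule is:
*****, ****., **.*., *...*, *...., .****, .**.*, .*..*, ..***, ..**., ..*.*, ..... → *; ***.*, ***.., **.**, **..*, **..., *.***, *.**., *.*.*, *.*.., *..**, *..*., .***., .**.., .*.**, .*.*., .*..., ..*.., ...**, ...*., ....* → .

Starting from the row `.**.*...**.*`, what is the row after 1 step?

..**..*.***.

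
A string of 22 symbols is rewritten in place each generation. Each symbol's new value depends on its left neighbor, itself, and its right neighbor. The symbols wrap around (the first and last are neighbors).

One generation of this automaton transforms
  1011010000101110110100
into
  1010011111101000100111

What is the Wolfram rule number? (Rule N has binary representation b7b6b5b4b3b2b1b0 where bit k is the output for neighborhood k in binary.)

position 13: 111 → 0  (bit 7 = 0)
position 3: 110 → 0  (bit 6 = 0)
position 1: 101 → 0  (bit 5 = 0)
position 6: 100 → 1  (bit 4 = 1)
position 2: 011 → 1  (bit 3 = 1)
position 0: 010 → 1  (bit 2 = 1)
position 9: 001 → 1  (bit 1 = 1)
position 7: 000 → 1  (bit 0 = 1)
bits b7..b0 = 00011111 = 31

31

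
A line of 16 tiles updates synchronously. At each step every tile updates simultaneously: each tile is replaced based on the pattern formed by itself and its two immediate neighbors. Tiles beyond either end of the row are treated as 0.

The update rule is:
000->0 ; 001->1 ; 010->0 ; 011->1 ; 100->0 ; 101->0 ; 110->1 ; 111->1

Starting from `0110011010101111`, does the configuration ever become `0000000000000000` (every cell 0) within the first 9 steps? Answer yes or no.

no

1110111000001111
1110111000011111
1110111000111111
1110111001111111
1110111011111111
1110111011111111  (fixed point — unchanged through step 9)
step 9 is 1110111011111111, still not uniform 0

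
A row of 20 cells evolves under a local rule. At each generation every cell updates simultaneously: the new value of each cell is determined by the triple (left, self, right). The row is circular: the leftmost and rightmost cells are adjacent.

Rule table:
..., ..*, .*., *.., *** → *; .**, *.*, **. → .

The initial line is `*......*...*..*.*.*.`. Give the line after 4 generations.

***************.*.*.
.*************..*.*.
*.***********.***.**
...*********...*...*

...*********...*...*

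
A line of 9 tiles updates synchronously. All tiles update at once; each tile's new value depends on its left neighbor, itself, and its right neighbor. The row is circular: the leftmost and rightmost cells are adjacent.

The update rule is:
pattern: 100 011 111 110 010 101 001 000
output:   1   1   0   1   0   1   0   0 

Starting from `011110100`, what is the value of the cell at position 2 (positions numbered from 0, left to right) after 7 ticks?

010011010
001011101
100110110
010111111
101100001
111110001
000011001
position 2 holds 0

0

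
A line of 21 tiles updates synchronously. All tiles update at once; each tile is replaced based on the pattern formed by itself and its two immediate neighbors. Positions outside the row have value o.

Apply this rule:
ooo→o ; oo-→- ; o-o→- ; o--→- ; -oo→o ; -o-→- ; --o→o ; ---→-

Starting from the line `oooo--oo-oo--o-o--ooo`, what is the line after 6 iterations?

-o--o--o----ooooooooo

ooo--oo--o--o----oooo
oo--oo--o--o----ooooo
o--oo--o--o----oooooo
--oo--o--o----ooooooo
-oo--o--o----oooooooo
-o--o--o----ooooooooo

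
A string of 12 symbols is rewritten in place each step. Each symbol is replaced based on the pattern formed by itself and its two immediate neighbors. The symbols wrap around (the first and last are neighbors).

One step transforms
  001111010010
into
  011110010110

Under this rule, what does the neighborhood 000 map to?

0

At position 0 the neighborhood is 000; the next row has 0 there.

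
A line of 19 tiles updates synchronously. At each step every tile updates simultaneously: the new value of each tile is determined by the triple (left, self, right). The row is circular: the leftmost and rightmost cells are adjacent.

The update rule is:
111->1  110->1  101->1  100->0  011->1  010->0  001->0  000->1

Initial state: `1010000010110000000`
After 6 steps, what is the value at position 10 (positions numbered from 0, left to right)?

1

step 1: 0100111001110111110
step 2: 0000111001111111110
step 3: 1110111001111111110
step 4: 1111111001111111111
step 5: 1111111001111111111  (fixed point — unchanged through step 6)
position 10 holds 1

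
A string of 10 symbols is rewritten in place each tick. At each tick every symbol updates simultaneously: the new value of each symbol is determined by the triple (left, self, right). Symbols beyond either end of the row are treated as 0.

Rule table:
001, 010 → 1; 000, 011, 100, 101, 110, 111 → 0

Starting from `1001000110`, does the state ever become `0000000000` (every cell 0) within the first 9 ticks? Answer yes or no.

1011001000
1000011000
1000100000
1001100000
1010000000
1010000000  (fixed point — unchanged through tick 9)
tick 9 is 1010000000, still not uniform 0

no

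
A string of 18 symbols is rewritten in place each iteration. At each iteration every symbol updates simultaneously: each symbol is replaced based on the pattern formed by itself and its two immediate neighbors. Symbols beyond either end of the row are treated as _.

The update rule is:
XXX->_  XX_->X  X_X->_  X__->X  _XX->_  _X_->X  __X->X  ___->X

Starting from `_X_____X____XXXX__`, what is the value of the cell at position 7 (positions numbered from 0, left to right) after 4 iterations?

_

XXXXXXXXXXXX___XXX
___________XXXX__X
XXXXXXXXXXX___XXXX
__________XXXX___X
position 7 holds _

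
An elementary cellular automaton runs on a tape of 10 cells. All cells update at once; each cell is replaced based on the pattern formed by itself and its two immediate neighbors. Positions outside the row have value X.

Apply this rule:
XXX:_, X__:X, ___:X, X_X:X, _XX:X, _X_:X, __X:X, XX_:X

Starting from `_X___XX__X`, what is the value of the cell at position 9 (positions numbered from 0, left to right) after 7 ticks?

X

tick 1: XXXXXXXXXX
tick 2: __________
tick 3: XXXXXXXXXX  (repeats tick 1; period 2)
tick 7: XXXXXXXXXX
position 9 holds X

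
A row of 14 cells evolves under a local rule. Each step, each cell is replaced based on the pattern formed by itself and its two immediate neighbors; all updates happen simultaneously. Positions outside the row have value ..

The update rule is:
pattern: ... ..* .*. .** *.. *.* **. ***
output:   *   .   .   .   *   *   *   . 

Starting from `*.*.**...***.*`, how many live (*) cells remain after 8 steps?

6

.*.*.***...**.
..*.*..***..**
*..*.*...**..*
.*..*.**..**..
..*..*.**..***
*..*..*.**...*
.*..*..*.***..
..*..*..*..***
count of *: 6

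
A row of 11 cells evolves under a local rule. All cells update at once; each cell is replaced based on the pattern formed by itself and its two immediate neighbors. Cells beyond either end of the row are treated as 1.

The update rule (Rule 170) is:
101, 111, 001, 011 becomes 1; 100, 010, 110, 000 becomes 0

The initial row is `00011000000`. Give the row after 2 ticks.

00110000001
01100000011

01100000011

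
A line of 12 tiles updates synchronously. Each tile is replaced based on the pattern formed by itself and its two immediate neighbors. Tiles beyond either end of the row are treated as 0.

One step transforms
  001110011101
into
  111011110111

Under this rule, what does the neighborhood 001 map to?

At position 1 the neighborhood is 001; the next row has 1 there.

1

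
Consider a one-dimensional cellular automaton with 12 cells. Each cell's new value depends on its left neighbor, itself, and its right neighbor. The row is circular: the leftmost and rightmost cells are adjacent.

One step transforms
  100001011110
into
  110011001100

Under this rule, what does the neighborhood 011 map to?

At position 7 the neighborhood is 011; the next row has 0 there.

0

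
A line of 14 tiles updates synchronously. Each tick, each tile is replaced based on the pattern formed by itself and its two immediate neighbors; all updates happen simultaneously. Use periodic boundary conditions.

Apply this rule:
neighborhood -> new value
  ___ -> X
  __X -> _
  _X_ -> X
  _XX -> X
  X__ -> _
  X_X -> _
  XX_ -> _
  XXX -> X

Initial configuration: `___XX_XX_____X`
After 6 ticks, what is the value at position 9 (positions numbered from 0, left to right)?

tick 1: _X_X__X__XXX_X
tick 2: _X_X__X__XX__X
tick 3: _X_X__X__X___X
tick 4: _X_X__X__X_X_X
tick 5: _X_X__X__X_X_X  (fixed point — unchanged through tick 6)
position 9 holds X

X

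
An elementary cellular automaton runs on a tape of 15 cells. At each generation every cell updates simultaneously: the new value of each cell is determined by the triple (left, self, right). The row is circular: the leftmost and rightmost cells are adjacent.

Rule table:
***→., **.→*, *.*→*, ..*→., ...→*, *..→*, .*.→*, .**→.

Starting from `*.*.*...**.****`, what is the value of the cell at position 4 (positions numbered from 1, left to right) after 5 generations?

.

*******..**....
......**..****.
*****..**....**
....**..****...
***..**....****
position 4 holds .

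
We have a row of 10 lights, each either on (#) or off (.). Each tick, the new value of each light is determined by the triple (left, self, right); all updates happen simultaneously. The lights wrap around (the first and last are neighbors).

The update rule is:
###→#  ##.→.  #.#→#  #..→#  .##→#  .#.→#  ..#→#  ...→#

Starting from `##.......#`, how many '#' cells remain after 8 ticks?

9

tick 1: #.########
tick 2: .#########
tick 3: #########.
tick 4: ########.#
tick 5: #######.##
tick 6: ######.###
tick 7: #####.####
tick 8: ####.#####
count of #: 9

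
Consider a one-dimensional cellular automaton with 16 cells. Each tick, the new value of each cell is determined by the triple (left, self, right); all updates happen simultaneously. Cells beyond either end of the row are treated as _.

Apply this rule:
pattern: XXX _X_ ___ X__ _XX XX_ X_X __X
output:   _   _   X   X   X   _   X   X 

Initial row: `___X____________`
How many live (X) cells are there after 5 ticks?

XXX_XXXXXXXXXXXX
X__XX___________
_XXX_XXXXXXXXXXX
XX__XX__________
X_XXX_XXXXXXXXXX
count of X: 14

14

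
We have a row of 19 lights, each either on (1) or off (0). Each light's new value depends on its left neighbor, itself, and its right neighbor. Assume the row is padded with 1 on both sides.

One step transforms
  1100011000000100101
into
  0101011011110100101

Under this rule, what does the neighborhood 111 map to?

0

At position 0 the neighborhood is 111; the next row has 0 there.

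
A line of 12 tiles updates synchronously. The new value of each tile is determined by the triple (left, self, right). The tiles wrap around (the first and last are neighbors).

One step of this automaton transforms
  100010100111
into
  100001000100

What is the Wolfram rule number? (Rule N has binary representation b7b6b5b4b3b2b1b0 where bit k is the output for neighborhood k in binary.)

104

position 10: 111 → 0  (bit 7 = 0)
position 0: 110 → 1  (bit 6 = 1)
position 5: 101 → 1  (bit 5 = 1)
position 1: 100 → 0  (bit 4 = 0)
position 9: 011 → 1  (bit 3 = 1)
position 4: 010 → 0  (bit 2 = 0)
position 3: 001 → 0  (bit 1 = 0)
position 2: 000 → 0  (bit 0 = 0)
bits b7..b0 = 01101000 = 104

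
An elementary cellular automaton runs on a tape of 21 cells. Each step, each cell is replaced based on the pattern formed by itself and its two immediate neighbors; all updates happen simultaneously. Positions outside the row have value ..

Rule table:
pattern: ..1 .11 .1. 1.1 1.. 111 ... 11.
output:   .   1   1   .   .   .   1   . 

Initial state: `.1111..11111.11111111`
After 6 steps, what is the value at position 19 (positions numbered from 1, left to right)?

.

.1.....1.....1.......
.1.111.1.111.1.111111
.1.1...1.1...1.1.....
.1.1.1.1.1.1.1.1.1111
.1.1.1.1.1.1.1.1.1...
.1.1.1.1.1.1.1.1.1.11
position 19 holds .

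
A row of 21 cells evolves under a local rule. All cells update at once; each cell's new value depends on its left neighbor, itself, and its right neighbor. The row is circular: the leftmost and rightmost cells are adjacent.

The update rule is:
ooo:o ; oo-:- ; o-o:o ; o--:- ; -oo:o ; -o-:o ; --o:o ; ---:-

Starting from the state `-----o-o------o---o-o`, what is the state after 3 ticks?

----oooo-----oo--oooo
---oooo-----oo--oooo-
--oooo-----oo--oooo--

--oooo-----oo--oooo--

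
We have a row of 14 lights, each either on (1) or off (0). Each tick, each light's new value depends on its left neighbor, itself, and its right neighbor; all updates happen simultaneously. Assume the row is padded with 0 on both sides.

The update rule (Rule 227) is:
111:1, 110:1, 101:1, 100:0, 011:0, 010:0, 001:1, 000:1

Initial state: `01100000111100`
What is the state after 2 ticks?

01010111101110

tick 1: 10101111011101
tick 2: 01010111101110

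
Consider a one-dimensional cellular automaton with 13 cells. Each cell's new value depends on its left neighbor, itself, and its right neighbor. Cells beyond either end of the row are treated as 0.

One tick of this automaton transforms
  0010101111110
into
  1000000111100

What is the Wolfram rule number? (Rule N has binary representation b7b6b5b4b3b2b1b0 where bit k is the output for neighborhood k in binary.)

129

position 7: 111 → 1  (bit 7 = 1)
position 11: 110 → 0  (bit 6 = 0)
position 3: 101 → 0  (bit 5 = 0)
position 12: 100 → 0  (bit 4 = 0)
position 6: 011 → 0  (bit 3 = 0)
position 2: 010 → 0  (bit 2 = 0)
position 1: 001 → 0  (bit 1 = 0)
position 0: 000 → 1  (bit 0 = 1)
bits b7..b0 = 10000001 = 129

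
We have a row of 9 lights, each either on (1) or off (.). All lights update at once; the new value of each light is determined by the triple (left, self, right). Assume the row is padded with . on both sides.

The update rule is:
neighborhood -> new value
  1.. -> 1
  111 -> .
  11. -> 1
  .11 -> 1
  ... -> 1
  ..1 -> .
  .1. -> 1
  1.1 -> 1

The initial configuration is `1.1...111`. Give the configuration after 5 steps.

111...111

11111.1.1
1...11111
111.1...1
1.11111.1
111...111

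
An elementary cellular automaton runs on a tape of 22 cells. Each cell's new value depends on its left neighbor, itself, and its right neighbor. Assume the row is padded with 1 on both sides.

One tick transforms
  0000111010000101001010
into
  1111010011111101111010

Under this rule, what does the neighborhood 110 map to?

0

At position 6 the neighborhood is 110; the next row has 0 there.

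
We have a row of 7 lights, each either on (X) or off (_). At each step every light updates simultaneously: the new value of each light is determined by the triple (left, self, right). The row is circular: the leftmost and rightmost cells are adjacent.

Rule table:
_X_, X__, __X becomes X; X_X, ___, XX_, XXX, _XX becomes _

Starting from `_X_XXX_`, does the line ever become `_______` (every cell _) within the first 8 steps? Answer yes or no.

step 1: XX____X
step 2: __X__X_
step 3: _XXXXXX
step 4: _______
all cells are _ at step 4

yes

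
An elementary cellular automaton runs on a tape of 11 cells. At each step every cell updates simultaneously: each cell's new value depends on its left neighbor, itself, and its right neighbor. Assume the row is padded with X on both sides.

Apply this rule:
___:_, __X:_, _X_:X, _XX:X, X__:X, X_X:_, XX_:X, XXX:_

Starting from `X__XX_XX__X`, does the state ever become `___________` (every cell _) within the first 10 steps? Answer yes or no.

no

XX_XX_XXX_X
_X_XX_X_X_X
_X_XX_X_X_X  (fixed point — unchanged through step 10)
step 10 is _X_XX_X_X_X, still not uniform _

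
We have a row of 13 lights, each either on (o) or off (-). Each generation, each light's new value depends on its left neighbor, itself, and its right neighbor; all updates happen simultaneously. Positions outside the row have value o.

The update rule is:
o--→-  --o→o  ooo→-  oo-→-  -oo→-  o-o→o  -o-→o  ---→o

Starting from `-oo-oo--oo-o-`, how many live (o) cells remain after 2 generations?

generation 1: o--o---o--ooo
generation 2: --oo-ooo-o---
count of o: 6

6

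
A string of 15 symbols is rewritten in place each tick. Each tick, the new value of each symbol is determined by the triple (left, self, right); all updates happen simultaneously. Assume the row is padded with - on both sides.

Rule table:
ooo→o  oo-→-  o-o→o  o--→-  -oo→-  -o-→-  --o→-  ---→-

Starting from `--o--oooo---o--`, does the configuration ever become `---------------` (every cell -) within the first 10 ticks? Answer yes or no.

------oo-------
---------------
all cells are - at tick 2

yes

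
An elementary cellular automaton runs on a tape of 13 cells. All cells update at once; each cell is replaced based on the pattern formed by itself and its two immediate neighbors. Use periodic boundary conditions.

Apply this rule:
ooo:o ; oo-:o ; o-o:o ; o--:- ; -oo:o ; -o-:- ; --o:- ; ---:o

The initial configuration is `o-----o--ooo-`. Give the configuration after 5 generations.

generation 1: --ooo----oooo
generation 2: --ooo-oo-oooo
generation 3: --ooooooooooo
generation 4: --ooooooooooo  (fixed point — unchanged through generation 5)

--ooooooooooo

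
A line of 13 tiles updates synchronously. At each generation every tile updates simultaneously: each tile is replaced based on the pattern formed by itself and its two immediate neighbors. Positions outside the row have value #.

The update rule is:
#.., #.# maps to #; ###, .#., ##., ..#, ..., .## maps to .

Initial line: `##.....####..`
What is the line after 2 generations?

generation 1: ..#........#.
generation 2: #..#........#

#..#........#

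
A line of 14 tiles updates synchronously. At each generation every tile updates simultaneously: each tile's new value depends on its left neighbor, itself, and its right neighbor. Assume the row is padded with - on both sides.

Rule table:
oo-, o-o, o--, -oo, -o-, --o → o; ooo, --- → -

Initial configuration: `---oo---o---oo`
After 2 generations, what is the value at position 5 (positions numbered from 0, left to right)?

o

--oooo-ooo-ooo
-oo--ooo-ooo-o
position 5 holds o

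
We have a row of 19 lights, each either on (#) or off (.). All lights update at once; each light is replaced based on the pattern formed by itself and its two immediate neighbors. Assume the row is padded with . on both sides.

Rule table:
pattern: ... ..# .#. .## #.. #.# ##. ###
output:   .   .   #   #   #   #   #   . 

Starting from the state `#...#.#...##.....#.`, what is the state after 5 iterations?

iteration 1: ##..####..###....##
iteration 2: ###.#..##.#.##...##
iteration 3: #.####.########..##
iteration 4: ###..###......##.##
iteration 5: #.##.#.##.....#####

#.##.#.##.....#####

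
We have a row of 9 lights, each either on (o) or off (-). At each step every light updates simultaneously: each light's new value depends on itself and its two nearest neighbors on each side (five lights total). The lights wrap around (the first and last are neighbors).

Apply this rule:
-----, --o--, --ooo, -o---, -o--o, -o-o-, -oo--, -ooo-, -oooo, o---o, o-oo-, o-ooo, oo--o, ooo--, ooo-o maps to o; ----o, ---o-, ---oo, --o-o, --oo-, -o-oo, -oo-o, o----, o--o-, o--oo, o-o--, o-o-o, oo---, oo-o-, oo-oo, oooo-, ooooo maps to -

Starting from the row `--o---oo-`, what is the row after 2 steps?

--oooo--o

step 1: o-ooo--o-
step 2: --oooo--o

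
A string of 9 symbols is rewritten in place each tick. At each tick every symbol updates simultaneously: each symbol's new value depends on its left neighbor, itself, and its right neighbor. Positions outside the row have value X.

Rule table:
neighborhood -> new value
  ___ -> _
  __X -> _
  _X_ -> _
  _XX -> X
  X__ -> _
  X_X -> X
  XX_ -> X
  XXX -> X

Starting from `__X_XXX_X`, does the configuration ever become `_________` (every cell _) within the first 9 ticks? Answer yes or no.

no

___XXXXXX
___XXXXXX  (fixed point — unchanged through tick 9)
tick 9 is ___XXXXXX, still not uniform _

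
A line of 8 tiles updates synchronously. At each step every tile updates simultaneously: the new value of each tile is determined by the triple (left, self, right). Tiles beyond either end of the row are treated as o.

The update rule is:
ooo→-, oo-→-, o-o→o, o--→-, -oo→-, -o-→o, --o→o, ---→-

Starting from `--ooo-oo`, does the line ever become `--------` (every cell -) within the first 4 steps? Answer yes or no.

-o---o--
oo--oo-o
---o--o-
--oo-ooo
step 4 is --oo-ooo, still not uniform -

no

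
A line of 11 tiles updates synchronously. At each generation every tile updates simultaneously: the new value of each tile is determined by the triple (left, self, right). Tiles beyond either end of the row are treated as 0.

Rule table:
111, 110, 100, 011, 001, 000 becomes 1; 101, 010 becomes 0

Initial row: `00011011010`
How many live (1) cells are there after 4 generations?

generation 1: 11111011001
generation 2: 11111011110
generation 3: 11111011111
generation 4: 11111011111
count of 1: 10

10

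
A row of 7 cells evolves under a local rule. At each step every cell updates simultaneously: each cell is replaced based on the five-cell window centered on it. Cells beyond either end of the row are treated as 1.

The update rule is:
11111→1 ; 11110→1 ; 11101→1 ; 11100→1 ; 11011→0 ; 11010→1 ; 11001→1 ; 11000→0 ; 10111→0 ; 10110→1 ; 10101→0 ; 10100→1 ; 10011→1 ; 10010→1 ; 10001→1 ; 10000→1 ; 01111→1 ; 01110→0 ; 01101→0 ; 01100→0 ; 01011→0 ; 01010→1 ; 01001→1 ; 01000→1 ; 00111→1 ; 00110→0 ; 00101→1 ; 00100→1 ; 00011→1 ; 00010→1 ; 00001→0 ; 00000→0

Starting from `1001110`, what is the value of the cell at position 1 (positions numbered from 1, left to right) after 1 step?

1

1111010
position 1 holds 1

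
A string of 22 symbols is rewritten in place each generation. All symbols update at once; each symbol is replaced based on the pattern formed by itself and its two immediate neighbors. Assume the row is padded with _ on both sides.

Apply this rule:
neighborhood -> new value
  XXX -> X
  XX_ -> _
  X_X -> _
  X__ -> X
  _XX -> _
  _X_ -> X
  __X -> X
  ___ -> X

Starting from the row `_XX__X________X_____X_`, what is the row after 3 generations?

X__XXXXXXXXXXXXXXXXXXX
XXX_XXXXXXXXXXXXXXXXX_
_X___XXXXXXXXXXXXXXX_X

_X___XXXXXXXXXXXXXXX_X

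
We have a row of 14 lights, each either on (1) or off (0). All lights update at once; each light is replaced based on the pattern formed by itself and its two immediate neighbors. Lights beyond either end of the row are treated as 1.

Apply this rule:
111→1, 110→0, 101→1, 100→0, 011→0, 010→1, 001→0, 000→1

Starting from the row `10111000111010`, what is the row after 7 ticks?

01010010010111
11110010011011
11100010000101
11001010110110
10001111001001
00100110001000
00100000101010

00100000101010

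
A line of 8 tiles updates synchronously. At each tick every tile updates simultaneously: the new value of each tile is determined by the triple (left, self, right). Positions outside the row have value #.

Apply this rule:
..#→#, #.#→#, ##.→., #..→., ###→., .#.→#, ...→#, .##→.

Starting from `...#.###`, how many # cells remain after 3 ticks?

4

.####...
#.....##
..####..
count of #: 4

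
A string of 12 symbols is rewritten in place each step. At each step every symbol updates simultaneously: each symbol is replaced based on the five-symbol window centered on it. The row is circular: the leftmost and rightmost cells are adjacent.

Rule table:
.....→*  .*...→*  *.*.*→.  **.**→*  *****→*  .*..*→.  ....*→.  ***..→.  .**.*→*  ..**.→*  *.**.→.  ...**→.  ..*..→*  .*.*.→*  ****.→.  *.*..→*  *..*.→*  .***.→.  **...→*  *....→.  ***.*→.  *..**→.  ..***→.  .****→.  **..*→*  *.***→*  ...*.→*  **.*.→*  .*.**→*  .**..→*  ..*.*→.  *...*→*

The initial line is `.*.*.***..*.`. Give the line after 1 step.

*.*.**..***.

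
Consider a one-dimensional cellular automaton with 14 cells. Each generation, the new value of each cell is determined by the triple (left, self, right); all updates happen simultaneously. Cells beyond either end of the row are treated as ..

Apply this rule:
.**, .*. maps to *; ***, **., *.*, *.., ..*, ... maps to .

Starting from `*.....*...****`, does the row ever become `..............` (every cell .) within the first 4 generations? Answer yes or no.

no

*.....*...*...
*.....*...*...  (fixed point — unchanged through generation 4)
generation 4 is *.....*...*..., still not uniform .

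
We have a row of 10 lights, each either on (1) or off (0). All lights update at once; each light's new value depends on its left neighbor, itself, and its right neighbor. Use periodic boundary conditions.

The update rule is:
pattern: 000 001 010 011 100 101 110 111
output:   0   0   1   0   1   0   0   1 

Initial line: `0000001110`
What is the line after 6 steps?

1001100001

0000000101
1000000101
0100000100
0110000110
0001000001
1001100001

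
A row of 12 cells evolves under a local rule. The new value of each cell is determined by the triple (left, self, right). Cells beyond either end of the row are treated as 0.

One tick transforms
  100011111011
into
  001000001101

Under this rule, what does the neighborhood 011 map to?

0

At position 4 the neighborhood is 011; the next row has 0 there.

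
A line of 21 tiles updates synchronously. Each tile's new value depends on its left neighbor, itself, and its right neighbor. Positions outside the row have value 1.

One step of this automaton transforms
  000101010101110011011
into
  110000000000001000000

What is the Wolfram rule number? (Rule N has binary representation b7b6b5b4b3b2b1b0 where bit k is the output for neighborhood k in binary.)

position 12: 111 → 0  (bit 7 = 0)
position 13: 110 → 0  (bit 6 = 0)
position 4: 101 → 0  (bit 5 = 0)
position 0: 100 → 1  (bit 4 = 1)
position 11: 011 → 0  (bit 3 = 0)
position 3: 010 → 0  (bit 2 = 0)
position 2: 001 → 0  (bit 1 = 0)
position 1: 000 → 1  (bit 0 = 1)
bits b7..b0 = 00010001 = 17

17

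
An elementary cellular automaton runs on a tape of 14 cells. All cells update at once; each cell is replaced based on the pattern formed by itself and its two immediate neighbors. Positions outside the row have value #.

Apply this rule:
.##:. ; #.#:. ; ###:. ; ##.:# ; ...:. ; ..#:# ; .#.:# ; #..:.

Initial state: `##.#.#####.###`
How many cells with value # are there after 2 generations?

generation 1: .#.#.....#....
generation 2: .#.#....##...#
count of #: 5

5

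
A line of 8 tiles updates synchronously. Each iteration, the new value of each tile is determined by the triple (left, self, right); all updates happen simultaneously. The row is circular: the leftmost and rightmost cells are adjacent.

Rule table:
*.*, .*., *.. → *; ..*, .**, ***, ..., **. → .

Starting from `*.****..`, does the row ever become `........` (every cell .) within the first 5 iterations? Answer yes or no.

no

**....*.
..*...**
*.**....
**..*...
..*.**..
iteration 5 is ..*.**.., still not uniform .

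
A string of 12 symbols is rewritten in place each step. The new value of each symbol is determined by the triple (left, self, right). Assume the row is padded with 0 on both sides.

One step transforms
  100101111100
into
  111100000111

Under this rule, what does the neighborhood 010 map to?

1

At position 0 the neighborhood is 010; the next row has 1 there.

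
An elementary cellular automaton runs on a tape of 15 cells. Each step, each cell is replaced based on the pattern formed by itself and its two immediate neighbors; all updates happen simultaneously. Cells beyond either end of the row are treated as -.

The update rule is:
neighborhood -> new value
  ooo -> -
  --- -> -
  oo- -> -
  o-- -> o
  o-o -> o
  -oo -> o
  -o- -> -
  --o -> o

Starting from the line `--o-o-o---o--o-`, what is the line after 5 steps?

step 1: -o-o-o-o-o-oo-o
step 2: o-o-o-o-o-oo-o-
step 3: -o-o-o-o-oo-o-o
step 4: o-o-o-o-oo-o-o-
step 5: -o-o-o-oo-o-o-o

-o-o-o-oo-o-o-o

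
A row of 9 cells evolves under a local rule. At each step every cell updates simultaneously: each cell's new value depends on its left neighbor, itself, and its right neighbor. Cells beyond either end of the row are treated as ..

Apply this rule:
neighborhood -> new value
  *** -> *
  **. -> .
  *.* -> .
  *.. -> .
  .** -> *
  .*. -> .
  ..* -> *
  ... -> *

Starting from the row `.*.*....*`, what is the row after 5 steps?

****..*..

*....***.
..*****..
******..*
*****..*.
****..*..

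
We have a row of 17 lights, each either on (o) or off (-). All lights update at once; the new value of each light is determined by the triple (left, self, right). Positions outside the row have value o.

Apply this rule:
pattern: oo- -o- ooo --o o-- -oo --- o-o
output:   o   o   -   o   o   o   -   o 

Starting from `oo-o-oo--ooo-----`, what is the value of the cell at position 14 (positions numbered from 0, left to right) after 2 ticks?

-

tick 1: -ooooooooo-oo---o
tick 2: oo-------ooooo-oo
position 14 holds -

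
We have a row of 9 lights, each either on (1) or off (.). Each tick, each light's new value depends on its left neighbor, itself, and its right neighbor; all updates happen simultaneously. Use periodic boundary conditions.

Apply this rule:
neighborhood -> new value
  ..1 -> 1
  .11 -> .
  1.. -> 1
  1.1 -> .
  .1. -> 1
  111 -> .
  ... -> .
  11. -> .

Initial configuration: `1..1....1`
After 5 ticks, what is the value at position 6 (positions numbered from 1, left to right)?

.1111..1.
1....1111
.1..1....
111111...
......1.1
position 6 holds .

.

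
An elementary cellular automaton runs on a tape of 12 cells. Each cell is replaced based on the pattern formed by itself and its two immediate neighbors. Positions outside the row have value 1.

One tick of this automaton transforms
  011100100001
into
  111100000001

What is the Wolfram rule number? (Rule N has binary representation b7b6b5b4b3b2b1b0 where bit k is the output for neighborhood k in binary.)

position 2: 111 → 1  (bit 7 = 1)
position 3: 110 → 1  (bit 6 = 1)
position 0: 101 → 1  (bit 5 = 1)
position 4: 100 → 0  (bit 4 = 0)
position 1: 011 → 1  (bit 3 = 1)
position 6: 010 → 0  (bit 2 = 0)
position 5: 001 → 0  (bit 1 = 0)
position 8: 000 → 0  (bit 0 = 0)
bits b7..b0 = 11101000 = 232

232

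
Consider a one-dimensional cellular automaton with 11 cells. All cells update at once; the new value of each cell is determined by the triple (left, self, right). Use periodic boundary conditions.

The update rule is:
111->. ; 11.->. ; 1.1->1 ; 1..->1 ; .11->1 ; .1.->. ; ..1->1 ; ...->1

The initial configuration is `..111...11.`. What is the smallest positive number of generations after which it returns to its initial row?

22

111..1111.1
...111...11
1111..1111.
1...111...1
.1111..1111
11...111...
1.1111..111
.11...111..
11.1111..11
..11...111.
111.1111..1
...11...111
1111.1111..
1...11...11
.1111.1111.
11...11...1
..1111.1111
111...11...
1..1111.111
.111...11..
11..1111.11
..111...11.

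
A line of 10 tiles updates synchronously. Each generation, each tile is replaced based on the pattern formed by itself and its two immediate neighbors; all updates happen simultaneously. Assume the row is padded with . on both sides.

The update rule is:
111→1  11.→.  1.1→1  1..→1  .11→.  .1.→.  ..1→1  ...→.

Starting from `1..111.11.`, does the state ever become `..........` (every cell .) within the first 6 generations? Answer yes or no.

no

.11.1.1..1
1..1.1.11.
.11.1.1..1  (repeats generation 1; period 2)
generation 6: 1..1.1.11.
generation 6 is 1..1.1.11., still not uniform .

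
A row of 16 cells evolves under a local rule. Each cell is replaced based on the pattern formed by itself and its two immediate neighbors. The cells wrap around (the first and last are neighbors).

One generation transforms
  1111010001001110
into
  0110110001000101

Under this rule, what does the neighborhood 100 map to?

At position 6 the neighborhood is 100; the next row has 0 there.

0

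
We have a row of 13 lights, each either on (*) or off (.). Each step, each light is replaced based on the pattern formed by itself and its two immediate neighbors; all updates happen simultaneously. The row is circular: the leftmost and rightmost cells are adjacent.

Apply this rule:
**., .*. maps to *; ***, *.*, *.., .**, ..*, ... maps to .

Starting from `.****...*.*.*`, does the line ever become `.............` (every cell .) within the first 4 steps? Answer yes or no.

....*...*.*.*
....*...*.*.*  (fixed point — unchanged through step 4)
step 4 is ....*...*.*.*, still not uniform .

no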